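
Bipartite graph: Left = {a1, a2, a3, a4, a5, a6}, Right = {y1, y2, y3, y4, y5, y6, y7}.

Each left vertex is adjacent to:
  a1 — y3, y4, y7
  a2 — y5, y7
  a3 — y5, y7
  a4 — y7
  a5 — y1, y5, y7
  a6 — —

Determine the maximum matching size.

One maximum matching: a1–y3, a2–y5, a3–y7, a5–y1.
The set {a2, a3, a4, a6} has only 2 neighbours ({y5, y7}), so by Hall's theorem at most 4 of the 6 left vertices can be matched.

4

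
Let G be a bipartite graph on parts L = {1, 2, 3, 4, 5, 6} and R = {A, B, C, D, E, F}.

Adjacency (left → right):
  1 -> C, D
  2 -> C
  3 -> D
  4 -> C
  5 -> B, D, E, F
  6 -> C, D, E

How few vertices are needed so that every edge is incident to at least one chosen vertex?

A maximum matching has 4 edges (e.g. 1–D, 2–C, 5–B, 6–E).
By König's theorem the minimum vertex cover has the same size. One such cover is {5, 6, C, D}.

4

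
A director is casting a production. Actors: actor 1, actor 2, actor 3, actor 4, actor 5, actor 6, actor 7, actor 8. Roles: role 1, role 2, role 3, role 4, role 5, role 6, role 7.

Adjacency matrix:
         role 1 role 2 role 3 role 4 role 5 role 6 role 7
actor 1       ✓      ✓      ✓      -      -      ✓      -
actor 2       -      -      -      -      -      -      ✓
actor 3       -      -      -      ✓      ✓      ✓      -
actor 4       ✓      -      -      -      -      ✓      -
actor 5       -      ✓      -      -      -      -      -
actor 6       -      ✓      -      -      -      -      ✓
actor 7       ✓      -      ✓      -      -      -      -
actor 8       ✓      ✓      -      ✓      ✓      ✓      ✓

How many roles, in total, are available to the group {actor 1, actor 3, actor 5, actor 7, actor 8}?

The union of neighbours of {actor 1, actor 3, actor 5, actor 7, actor 8} is {role 1, role 2, role 3, role 4, role 5, role 6, role 7}, which has 7 elements.
Since |N(S)| = 7 ≥ |S| = 5, Hall's condition holds for this subset.

7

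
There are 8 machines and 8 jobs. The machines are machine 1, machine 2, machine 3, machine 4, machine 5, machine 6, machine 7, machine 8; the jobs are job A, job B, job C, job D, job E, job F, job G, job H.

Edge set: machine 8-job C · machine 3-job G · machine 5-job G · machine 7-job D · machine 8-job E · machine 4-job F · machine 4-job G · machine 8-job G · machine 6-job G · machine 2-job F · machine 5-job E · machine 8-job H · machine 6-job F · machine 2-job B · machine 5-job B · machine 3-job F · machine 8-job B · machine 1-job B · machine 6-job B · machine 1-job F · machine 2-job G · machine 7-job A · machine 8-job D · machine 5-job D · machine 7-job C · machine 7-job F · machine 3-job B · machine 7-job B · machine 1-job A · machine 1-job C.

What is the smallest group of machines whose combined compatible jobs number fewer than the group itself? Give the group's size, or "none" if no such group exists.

4

Take S = {machine 2, machine 3, machine 4, machine 6}. Its neighbourhood is {job B, job F, job G}, so |N(S)| = 3 < |S| = 4.
Every subset of size less than 4 has at least as many neighbours as members, so 4 is the minimum.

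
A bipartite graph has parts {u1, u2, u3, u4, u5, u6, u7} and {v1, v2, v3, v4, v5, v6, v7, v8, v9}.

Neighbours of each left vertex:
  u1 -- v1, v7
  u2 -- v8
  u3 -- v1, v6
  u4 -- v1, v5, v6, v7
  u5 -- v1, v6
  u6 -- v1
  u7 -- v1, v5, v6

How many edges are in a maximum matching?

For example, pair u1→v7, u2→v8, u3→v1, u4→v5, u5→v6.
The set {u1, u3, u4, u5, u6, u7} has only 4 neighbours ({v1, v5, v6, v7}), so by Hall's theorem at most 5 of the 7 left vertices can be matched.

5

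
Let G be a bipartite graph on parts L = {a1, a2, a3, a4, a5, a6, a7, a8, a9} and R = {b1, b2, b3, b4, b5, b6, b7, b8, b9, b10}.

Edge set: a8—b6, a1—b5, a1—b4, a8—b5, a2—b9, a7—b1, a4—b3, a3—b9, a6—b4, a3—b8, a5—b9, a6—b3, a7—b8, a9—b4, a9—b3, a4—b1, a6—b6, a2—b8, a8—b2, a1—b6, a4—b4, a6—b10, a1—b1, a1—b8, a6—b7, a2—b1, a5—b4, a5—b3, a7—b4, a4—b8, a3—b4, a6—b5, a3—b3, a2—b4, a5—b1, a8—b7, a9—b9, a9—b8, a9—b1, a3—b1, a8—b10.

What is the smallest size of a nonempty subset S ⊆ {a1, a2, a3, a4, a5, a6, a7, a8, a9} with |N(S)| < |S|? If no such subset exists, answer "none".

6

Take S = {a2, a3, a4, a5, a7, a9}. Its neighbourhood is {b1, b3, b4, b8, b9}, so |N(S)| = 5 < |S| = 6.
Every subset of size less than 6 has at least as many neighbours as members, so 6 is the minimum.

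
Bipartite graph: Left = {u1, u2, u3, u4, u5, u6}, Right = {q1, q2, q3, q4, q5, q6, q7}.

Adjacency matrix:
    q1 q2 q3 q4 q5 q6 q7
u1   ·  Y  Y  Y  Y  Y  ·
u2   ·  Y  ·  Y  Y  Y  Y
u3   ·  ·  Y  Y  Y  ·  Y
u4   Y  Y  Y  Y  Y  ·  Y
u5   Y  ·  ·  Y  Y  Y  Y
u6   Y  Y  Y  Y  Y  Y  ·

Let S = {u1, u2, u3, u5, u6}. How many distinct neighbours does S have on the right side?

The union of neighbours of {u1, u2, u3, u5, u6} is {q1, q2, q3, q4, q5, q6, q7}, which has 7 elements.
Since |N(S)| = 7 ≥ |S| = 5, Hall's condition holds for this subset.

7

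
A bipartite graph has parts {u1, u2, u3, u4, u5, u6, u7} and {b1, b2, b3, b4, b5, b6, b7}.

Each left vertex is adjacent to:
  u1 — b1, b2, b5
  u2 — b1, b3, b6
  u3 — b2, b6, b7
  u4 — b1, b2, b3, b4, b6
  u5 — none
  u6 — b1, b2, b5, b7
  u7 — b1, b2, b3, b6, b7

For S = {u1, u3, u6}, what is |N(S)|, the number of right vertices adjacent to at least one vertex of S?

5

The union of neighbours of {u1, u3, u6} is {b1, b2, b5, b6, b7}, which has 5 elements.
Since |N(S)| = 5 ≥ |S| = 3, Hall's condition holds for this subset.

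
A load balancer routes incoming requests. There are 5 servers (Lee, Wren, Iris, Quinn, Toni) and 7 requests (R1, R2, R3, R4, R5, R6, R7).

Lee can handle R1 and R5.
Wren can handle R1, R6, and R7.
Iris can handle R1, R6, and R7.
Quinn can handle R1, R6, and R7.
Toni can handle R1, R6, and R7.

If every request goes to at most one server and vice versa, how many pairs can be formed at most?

A valid assignment of size 4: Lee-R5, Wren-R1, Iris-R6, Quinn-R7.
The set {Wren, Iris, Quinn, Toni} has only 3 neighbours ({R1, R6, R7}), so by Hall's theorem at most 4 of the 5 servers can be matched.

4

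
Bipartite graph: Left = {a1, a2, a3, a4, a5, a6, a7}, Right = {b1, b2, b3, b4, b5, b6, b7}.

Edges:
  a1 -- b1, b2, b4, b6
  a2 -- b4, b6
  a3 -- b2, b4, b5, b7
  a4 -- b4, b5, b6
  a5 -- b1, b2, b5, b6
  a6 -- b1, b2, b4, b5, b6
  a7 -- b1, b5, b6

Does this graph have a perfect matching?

The set {a1, a2, a4, a5, a6, a7} has only 5 neighbours ({b1, b2, b4, b5, b6}), so by Hall's theorem at most 6 of the 7 left vertices can be matched.
Hence no matching covers every left vertex.

No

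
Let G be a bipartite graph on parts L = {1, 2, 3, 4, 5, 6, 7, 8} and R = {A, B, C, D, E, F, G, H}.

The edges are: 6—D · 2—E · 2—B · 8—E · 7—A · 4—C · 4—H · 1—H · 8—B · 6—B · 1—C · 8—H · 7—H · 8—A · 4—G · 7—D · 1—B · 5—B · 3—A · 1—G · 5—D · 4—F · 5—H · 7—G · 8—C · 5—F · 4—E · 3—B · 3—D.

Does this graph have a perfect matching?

Yes

For example, pair 1-C, 2-E, 3-B, 4-G, 5-F, 6-D, 7-H, 8-A.
All 8 left vertices are covered.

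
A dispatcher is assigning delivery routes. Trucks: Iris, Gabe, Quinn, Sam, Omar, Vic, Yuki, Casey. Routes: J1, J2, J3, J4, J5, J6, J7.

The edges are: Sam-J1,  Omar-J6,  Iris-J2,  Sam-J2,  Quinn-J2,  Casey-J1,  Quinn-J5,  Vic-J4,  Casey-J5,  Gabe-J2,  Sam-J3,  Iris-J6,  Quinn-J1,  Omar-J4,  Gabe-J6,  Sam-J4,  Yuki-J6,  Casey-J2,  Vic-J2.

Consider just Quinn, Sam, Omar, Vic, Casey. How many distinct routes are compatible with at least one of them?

6

The union of neighbours of {Quinn, Sam, Omar, Vic, Casey} is {J1, J2, J3, J4, J5, J6}, which has 6 elements.
Since |N(S)| = 6 ≥ |S| = 5, Hall's condition holds for this subset.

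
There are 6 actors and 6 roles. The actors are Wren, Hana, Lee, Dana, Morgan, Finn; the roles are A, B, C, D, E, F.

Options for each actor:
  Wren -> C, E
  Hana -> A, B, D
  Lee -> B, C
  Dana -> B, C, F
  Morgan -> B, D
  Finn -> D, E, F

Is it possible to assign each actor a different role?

Yes

A valid assignment of size 6: Wren–C, Hana–A, Lee–B, Dana–F, Morgan–D, Finn–E.
Every actor is matched, so this is a perfect matching.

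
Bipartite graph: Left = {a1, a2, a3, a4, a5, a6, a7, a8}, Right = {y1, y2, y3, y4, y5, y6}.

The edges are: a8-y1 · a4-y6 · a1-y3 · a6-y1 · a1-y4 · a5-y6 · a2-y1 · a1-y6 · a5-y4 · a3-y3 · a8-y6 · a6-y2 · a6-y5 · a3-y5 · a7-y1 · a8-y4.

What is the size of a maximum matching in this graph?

A valid assignment of size 6: a1→y3, a2→y1, a3→y5, a4→y6, a5→y4, a6→y2.
The set {a2, a4, a5, a7, a8} has only 3 neighbours ({y1, y4, y6}), so by Hall's theorem at most 6 of the 8 left vertices can be matched.

6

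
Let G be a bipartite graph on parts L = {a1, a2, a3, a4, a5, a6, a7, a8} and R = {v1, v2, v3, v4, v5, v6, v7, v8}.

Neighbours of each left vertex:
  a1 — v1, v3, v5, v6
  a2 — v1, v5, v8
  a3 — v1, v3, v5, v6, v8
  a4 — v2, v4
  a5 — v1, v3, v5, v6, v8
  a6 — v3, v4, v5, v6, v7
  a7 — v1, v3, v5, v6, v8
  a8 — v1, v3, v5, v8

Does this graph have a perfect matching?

The set {a1, a2, a3, a5, a7, a8} has only 5 neighbours ({v1, v3, v5, v6, v8}), so by Hall's theorem at most 7 of the 8 left vertices can be matched.
Hence no matching covers every left vertex.

No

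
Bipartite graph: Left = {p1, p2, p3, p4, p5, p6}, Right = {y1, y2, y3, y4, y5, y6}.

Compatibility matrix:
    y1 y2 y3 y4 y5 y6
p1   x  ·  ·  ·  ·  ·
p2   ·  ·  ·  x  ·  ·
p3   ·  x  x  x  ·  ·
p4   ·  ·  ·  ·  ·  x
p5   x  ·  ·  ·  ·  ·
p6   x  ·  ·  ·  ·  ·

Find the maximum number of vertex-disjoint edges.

A valid assignment of size 4: p1-y1, p2-y4, p3-y3, p4-y6.
The set {p1, p5, p6} has only 1 neighbour ({y1}), so by Hall's theorem at most 4 of the 6 left vertices can be matched.

4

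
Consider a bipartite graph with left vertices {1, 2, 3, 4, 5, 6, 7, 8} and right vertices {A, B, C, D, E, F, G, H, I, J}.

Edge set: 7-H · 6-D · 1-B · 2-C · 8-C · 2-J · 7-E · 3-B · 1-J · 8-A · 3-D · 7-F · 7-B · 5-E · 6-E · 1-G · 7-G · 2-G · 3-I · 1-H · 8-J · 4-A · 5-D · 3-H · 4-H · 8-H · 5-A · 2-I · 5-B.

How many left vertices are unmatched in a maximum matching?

A valid assignment of size 8: 1-B, 2-C, 3-H, 4-A, 5-E, 6-D, 7-G, 8-J.
All 8 left vertices are matched, so no larger matching exists.
That matches 8 of the 8, leaving 0 unmatched; no matching can do better.

0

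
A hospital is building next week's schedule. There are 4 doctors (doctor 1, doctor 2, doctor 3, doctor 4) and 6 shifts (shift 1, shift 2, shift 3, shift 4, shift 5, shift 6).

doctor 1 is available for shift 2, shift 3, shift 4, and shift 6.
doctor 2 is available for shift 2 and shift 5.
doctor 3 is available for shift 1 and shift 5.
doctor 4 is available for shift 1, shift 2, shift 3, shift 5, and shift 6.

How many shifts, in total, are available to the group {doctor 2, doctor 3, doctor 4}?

5

The union of neighbours of {doctor 2, doctor 3, doctor 4} is {shift 1, shift 2, shift 3, shift 5, shift 6}, which has 5 elements.
Since |N(S)| = 5 ≥ |S| = 3, Hall's condition holds for this subset.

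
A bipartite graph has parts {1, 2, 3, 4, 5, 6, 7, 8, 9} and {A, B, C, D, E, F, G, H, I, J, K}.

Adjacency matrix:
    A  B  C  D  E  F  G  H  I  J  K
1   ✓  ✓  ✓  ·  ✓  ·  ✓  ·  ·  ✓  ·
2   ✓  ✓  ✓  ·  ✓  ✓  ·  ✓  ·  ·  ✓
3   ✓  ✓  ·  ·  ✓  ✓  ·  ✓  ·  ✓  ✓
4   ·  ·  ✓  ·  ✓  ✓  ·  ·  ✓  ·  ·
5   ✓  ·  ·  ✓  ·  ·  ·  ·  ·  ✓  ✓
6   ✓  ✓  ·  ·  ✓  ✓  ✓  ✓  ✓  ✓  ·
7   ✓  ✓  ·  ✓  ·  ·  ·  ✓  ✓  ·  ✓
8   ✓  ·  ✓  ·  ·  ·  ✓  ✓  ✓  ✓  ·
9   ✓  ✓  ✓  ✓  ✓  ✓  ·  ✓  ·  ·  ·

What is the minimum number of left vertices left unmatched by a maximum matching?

0

For example, pair 1–E, 2–K, 3–H, 4–C, 5–J, 6–F, 7–B, 8–G, 9–A.
This saturates every left vertex, so 9 is the maximum.
That matches 9 of the 9, leaving 0 unmatched; no matching can do better.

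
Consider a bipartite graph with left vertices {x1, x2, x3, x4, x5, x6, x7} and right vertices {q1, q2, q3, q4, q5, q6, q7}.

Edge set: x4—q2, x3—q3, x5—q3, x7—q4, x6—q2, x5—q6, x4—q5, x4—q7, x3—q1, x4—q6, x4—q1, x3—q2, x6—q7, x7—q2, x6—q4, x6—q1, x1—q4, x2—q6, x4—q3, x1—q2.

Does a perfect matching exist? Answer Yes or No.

A valid assignment of size 7: x1–q4, x2–q6, x3–q1, x4–q5, x5–q3, x6–q7, x7–q2.
Every left vertex is matched, so this is a perfect matching.

Yes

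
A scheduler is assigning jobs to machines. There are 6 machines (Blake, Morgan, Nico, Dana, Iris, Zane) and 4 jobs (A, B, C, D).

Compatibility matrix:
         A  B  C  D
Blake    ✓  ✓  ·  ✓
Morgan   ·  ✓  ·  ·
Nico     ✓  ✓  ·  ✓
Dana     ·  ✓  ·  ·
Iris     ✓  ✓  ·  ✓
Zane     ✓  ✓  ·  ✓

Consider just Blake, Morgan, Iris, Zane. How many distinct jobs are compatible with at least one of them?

3

The union of neighbours of {Blake, Morgan, Iris, Zane} is {A, B, D}, which has 3 elements.
Since |N(S)| = 3 < |S| = 4, Hall's condition fails for this subset.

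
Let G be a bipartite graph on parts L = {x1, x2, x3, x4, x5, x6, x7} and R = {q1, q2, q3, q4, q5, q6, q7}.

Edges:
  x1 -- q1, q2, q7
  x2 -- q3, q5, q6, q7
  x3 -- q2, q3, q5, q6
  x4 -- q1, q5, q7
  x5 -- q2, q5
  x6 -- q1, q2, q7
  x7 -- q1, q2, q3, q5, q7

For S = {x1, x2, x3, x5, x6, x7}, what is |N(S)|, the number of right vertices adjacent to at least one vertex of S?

6

The union of neighbours of {x1, x2, x3, x5, x6, x7} is {q1, q2, q3, q5, q6, q7}, which has 6 elements.
Since |N(S)| = 6 ≥ |S| = 6, Hall's condition holds for this subset.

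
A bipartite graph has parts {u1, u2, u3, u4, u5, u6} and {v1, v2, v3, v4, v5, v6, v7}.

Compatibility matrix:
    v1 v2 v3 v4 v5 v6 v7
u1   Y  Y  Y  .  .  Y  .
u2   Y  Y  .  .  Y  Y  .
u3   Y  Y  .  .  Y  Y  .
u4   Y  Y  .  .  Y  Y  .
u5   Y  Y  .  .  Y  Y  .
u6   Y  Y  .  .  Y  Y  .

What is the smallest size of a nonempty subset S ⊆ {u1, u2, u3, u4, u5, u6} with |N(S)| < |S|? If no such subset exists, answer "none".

5

Take S = {u2, u3, u4, u5, u6}. Its neighbourhood is {v1, v2, v5, v6}, so |N(S)| = 4 < |S| = 5.
Every subset of size less than 5 has at least as many neighbours as members, so 5 is the minimum.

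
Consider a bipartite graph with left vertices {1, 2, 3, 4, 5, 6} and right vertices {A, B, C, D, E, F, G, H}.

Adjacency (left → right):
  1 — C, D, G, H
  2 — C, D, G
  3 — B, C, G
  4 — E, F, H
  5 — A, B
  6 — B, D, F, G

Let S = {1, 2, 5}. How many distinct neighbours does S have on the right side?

6

The union of neighbours of {1, 2, 5} is {A, B, C, D, G, H}, which has 6 elements.
Since |N(S)| = 6 ≥ |S| = 3, Hall's condition holds for this subset.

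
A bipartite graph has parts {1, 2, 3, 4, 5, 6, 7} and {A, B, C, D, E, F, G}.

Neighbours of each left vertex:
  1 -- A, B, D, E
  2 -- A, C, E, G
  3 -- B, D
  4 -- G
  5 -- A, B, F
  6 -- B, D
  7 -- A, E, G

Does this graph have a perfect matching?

A valid assignment of size 7: 1→A, 2→C, 3→D, 4→G, 5→F, 6→B, 7→E.
All 7 left vertices are covered.

Yes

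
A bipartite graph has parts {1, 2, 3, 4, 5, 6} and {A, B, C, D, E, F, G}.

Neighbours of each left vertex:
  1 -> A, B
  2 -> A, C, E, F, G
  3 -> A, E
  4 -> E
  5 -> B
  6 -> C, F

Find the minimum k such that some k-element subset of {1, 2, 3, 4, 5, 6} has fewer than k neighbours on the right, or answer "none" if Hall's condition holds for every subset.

Take S = {1, 3, 4, 5}. Its neighbourhood is {A, B, E}, so |N(S)| = 3 < |S| = 4.
Every subset of size less than 4 has at least as many neighbours as members, so 4 is the minimum.

4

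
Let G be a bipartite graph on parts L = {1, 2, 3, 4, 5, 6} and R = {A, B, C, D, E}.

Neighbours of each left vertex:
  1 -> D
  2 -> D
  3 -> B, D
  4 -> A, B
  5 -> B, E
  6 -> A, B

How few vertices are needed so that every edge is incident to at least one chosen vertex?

4

The 4 edges 1–D, 3–B, 4–A, 5–E form a matching, so any vertex cover needs at least 4 vertices (one per matched edge).
Conversely {5, A, B, D} meets every edge and has exactly 4 vertices, so 4 is optimal.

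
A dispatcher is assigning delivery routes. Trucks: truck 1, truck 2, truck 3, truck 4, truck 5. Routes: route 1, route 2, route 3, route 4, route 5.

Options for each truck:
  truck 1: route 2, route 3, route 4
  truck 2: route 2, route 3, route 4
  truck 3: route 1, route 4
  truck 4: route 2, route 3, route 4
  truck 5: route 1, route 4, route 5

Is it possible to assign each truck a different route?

One maximum matching: truck 1–route 4, truck 2–route 3, truck 3–route 1, truck 4–route 2, truck 5–route 5.
All 5 trucks are covered.

Yes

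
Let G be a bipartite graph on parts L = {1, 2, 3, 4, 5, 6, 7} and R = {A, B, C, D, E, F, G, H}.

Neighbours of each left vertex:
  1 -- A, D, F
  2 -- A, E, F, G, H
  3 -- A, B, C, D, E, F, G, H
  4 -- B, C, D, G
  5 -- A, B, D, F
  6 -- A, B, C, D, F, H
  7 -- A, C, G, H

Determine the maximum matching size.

7

For example, pair 1-D, 2-E, 3-G, 4-B, 5-F, 6-A, 7-C.
All 7 left vertices are matched, so no larger matching exists.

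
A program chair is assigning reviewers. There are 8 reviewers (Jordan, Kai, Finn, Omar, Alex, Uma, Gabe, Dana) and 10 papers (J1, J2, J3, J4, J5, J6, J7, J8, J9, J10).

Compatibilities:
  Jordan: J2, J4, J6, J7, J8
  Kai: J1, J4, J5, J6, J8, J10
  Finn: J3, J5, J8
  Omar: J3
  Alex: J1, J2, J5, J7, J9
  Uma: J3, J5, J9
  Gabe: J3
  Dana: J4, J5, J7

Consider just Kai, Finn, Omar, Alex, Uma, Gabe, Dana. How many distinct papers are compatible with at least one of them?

10

The union of neighbours of {Kai, Finn, Omar, Alex, Uma, Gabe, Dana} is {J1, J2, J3, J4, J5, J6, J7, J8, J9, J10}, which has 10 elements.
Since |N(S)| = 10 ≥ |S| = 7, Hall's condition holds for this subset.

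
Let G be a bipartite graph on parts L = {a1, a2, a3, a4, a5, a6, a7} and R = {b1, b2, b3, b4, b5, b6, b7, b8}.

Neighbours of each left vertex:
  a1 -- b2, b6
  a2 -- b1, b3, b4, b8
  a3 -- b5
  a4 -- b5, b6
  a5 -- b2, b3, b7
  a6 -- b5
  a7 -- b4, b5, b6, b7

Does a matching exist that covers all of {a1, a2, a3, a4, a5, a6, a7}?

The set {a3, a6} has only 1 neighbour ({b5}), so by Hall's theorem at most 6 of the 7 left vertices can be matched.
Hence no matching covers every left vertex.

No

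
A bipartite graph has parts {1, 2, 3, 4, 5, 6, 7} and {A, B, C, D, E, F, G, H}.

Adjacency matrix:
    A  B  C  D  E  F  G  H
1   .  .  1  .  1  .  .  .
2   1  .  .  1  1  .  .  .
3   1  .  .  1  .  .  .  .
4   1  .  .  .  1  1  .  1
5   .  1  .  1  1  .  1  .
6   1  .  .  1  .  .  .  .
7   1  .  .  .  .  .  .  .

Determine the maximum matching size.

6

One maximum matching: 1→C, 2→E, 3→A, 4→H, 5→B, 6→D.
The set {3, 6, 7} has only 2 neighbours ({A, D}), so by Hall's theorem at most 6 of the 7 left vertices can be matched.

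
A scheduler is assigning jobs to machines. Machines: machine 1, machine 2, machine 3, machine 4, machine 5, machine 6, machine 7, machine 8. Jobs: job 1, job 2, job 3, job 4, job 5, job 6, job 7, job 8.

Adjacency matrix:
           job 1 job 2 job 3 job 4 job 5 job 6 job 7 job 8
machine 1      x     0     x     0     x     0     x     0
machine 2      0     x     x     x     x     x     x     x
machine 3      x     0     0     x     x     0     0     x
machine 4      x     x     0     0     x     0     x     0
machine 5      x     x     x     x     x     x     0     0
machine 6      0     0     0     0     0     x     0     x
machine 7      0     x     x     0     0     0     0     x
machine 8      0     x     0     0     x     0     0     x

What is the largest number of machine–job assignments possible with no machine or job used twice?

8

For example, pair machine 1→job 1, machine 2→job 7, machine 3→job 8, machine 4→job 5, machine 5→job 4, machine 6→job 6, machine 7→job 3, machine 8→job 2.
All 8 machines are matched, so no larger matching exists.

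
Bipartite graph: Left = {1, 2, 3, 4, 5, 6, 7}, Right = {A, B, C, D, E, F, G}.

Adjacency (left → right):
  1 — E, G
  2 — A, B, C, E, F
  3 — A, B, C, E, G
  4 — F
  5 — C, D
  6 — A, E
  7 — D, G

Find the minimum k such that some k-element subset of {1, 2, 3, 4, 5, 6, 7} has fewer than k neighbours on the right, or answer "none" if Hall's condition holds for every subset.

none

A matching saturating every left vertex exists, for instance 1→E, 2→C, 3→B, 4→F, 5→D, 6→A, 7→G.
By Hall's marriage theorem, this means |N(S)| ≥ |S| for every subset S, so no violating subset exists.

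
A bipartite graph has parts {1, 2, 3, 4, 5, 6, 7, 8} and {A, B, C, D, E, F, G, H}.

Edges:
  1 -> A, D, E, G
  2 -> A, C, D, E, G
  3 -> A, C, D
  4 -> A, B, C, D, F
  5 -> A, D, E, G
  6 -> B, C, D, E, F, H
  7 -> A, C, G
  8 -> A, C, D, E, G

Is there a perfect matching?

No

The set {1, 2, 3, 5, 7, 8} has only 5 neighbours ({A, C, D, E, G}), so by Hall's theorem at most 7 of the 8 left vertices can be matched.
Hence no matching covers every left vertex.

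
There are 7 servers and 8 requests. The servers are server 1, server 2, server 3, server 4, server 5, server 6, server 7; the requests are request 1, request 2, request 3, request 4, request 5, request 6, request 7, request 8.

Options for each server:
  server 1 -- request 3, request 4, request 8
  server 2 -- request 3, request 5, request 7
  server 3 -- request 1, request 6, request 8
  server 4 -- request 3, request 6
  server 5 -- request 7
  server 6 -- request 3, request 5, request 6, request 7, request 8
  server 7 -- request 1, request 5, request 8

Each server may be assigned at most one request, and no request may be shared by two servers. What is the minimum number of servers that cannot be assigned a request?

One maximum matching: server 1→request 4, server 2→request 3, server 3→request 1, server 4→request 6, server 5→request 7, server 6→request 8, server 7→request 5.
This saturates every server, so 7 is the maximum.
That matches 7 of the 7, leaving 0 unmatched; no matching can do better.

0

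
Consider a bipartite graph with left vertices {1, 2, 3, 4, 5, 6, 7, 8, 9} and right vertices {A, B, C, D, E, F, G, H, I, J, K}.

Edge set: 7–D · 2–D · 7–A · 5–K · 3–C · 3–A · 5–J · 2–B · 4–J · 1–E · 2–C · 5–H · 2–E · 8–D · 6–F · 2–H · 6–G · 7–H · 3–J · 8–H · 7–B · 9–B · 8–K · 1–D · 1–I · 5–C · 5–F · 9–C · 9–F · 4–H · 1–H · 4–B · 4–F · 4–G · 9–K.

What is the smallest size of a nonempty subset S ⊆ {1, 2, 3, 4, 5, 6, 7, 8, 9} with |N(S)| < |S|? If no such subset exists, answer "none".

A matching saturating every left vertex exists, for instance 1→I, 2→E, 3→C, 4→G, 5→J, 6→F, 7→D, 8→H, 9→B.
By Hall's marriage theorem, this means |N(S)| ≥ |S| for every subset S, so no violating subset exists.

none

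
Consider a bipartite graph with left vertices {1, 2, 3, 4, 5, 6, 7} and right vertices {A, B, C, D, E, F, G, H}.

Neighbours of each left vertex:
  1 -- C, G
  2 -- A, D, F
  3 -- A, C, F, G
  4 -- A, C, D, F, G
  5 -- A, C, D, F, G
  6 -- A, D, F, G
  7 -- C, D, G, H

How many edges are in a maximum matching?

A valid assignment of size 6: 1–C, 2–D, 3–F, 4–A, 5–G, 7–H.
The set {1, 2, 3, 4, 5, 6} has only 5 neighbours ({A, C, D, F, G}), so by Hall's theorem at most 6 of the 7 left vertices can be matched.

6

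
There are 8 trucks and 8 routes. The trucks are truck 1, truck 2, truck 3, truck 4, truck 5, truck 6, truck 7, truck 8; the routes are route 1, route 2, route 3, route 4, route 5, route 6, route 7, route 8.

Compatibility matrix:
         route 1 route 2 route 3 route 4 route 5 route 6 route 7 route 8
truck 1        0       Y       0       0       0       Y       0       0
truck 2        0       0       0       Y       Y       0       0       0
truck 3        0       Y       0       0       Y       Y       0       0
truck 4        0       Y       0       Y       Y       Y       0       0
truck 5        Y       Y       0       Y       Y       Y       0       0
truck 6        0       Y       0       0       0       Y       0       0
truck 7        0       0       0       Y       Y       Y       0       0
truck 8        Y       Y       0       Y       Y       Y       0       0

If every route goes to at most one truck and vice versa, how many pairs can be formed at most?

5

One maximum matching: truck 1-route 6, truck 2-route 4, truck 3-route 5, truck 4-route 2, truck 5-route 1.
The set {truck 1, truck 2, truck 3, truck 4, truck 5, truck 6, truck 7, truck 8} has only 5 neighbours ({route 1, route 2, route 4, route 5, route 6}), so by Hall's theorem at most 5 of the 8 trucks can be matched.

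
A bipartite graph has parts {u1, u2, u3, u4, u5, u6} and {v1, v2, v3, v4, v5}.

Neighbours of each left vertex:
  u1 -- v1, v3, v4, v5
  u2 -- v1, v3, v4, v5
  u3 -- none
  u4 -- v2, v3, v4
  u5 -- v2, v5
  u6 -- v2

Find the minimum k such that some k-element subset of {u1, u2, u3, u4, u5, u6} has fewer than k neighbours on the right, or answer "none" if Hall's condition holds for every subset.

1

Take S = {u3}. Its neighbourhood is {}, so |N(S)| = 0 < |S| = 1.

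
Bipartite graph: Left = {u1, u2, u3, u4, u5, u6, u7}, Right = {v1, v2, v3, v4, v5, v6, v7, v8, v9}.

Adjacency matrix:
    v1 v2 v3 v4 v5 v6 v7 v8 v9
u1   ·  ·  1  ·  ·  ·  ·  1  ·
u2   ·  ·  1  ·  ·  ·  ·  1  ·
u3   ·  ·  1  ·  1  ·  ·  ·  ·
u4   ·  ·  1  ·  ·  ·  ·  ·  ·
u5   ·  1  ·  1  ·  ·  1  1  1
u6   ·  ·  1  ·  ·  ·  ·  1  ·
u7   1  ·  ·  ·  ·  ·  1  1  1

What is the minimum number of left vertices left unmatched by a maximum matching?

2

One maximum matching: u1→v8, u2→v3, u3→v5, u5→v2, u7→v7.
The set {u1, u2, u4, u6} has only 2 neighbours ({v3, v8}), so by Hall's theorem at most 5 of the 7 left vertices can be matched.
That matches 5 of the 7, leaving 2 unmatched; no matching can do better.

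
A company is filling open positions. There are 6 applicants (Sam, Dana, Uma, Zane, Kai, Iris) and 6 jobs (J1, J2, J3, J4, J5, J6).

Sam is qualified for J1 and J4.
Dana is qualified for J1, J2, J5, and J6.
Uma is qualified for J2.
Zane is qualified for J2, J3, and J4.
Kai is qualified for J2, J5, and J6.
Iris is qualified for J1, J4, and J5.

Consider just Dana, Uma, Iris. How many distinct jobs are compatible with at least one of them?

The union of neighbours of {Dana, Uma, Iris} is {J1, J2, J4, J5, J6}, which has 5 elements.
Since |N(S)| = 5 ≥ |S| = 3, Hall's condition holds for this subset.

5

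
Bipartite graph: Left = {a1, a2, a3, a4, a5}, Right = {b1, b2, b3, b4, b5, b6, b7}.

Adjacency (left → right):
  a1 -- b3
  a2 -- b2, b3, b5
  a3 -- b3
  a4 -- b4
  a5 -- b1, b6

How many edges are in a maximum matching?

For example, pair a1-b3, a2-b2, a4-b4, a5-b6.
The set {a1, a3} has only 1 neighbour ({b3}), so by Hall's theorem at most 4 of the 5 left vertices can be matched.

4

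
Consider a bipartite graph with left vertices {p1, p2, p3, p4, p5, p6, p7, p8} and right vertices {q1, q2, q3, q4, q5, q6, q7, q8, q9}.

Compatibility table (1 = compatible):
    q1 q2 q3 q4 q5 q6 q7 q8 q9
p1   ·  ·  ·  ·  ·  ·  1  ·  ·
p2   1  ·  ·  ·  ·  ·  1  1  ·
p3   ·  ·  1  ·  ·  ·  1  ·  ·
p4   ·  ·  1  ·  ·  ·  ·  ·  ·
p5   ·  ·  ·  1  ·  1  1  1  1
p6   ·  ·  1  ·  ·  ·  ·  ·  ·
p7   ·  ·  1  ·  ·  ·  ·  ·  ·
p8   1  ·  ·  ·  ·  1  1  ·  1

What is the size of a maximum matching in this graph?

For example, pair p1-q7, p2-q8, p3-q3, p5-q9, p8-q6.
The set {p1, p3, p4, p6, p7} has only 2 neighbours ({q3, q7}), so by Hall's theorem at most 5 of the 8 left vertices can be matched.

5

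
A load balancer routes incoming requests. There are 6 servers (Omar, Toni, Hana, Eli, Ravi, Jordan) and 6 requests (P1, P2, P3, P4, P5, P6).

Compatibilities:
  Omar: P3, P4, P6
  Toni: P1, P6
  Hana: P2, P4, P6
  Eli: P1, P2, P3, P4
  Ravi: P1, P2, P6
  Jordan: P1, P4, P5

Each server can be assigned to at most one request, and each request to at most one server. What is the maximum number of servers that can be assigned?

6

One maximum matching: Omar-P3, Toni-P6, Hana-P2, Eli-P4, Ravi-P1, Jordan-P5.
All 6 servers are matched, so no larger matching exists.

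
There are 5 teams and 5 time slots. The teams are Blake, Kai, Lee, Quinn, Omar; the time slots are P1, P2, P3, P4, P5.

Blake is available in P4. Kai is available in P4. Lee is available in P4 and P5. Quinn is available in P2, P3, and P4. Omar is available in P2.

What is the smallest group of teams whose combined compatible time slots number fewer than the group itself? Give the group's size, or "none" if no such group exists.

Take S = {Blake, Kai}. Its neighbourhood is {P4}, so |N(S)| = 1 < |S| = 2.
No single vertex violates Hall's condition since each has at least one neighbour, so 2 is the minimum.

2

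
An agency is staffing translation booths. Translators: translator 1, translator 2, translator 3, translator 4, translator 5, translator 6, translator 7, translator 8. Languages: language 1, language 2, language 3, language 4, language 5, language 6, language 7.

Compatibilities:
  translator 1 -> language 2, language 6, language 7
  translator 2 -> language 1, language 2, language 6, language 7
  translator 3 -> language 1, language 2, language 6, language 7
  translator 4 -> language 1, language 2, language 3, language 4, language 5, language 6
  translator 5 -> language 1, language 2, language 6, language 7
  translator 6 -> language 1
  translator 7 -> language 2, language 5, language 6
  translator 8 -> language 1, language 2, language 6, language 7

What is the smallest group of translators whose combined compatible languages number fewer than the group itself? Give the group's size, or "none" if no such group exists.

5

Take S = {translator 1, translator 2, translator 3, translator 5, translator 6}. Its neighbourhood is {language 1, language 2, language 6, language 7}, so |N(S)| = 4 < |S| = 5.
Every subset of size less than 5 has at least as many neighbours as members, so 5 is the minimum.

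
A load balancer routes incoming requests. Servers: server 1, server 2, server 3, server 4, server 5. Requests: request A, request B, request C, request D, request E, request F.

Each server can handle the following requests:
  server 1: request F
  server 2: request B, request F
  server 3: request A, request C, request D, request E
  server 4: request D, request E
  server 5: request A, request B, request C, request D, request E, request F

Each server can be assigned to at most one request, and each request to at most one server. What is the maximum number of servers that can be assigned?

5

One maximum matching: server 1→request F, server 2→request B, server 3→request C, server 4→request D, server 5→request E.
This saturates every server, so 5 is the maximum.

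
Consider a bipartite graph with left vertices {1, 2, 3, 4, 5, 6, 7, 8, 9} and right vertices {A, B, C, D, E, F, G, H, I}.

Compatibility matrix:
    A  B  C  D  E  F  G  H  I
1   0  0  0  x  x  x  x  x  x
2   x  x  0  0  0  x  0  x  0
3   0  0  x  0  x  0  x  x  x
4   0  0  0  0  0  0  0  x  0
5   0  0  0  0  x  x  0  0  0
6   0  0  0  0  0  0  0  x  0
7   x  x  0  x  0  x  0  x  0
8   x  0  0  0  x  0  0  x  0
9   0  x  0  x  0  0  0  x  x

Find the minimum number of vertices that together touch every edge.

8

The 8 edges 1–G, 2–F, 3–I, 4–H, 5–E, 7–D, 8–A, 9–B form a matching, so any vertex cover needs at least 8 vertices (one per matched edge).
Conversely {1, 2, 3, 5, 7, 8, 9, H} meets every edge and has exactly 8 vertices, so 8 is optimal.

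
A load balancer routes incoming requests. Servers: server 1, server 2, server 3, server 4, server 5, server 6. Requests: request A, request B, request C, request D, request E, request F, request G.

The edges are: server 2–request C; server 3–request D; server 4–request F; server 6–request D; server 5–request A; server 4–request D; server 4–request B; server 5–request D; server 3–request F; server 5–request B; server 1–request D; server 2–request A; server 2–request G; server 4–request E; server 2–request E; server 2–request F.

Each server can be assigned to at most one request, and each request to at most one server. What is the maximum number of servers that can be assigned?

For example, pair server 1-request D, server 2-request G, server 3-request F, server 4-request E, server 5-request A.
The set {server 1, server 6} has only 1 neighbour ({request D}), so by Hall's theorem at most 5 of the 6 servers can be matched.

5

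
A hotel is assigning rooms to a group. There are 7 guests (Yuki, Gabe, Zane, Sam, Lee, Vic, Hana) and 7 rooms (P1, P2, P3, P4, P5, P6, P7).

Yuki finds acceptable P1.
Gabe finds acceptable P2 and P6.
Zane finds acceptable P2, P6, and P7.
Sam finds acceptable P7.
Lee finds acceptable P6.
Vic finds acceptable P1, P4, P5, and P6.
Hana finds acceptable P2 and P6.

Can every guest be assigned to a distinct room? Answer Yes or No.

The set {Gabe, Zane, Sam, Lee, Hana} has only 3 neighbours ({P2, P6, P7}), so by Hall's theorem at most 5 of the 7 guests can be matched.
Hence no matching covers every guest.

No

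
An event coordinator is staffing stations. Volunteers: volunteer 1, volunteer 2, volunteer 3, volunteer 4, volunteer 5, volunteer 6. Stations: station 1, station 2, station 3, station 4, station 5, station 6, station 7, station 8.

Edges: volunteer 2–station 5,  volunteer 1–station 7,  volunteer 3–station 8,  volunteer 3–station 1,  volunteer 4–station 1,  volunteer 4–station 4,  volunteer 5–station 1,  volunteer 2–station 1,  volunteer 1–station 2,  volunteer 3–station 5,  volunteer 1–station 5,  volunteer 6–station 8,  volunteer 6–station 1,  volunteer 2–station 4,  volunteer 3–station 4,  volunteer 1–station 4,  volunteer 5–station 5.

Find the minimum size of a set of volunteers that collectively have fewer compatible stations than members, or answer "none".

5

Take S = {volunteer 2, volunteer 3, volunteer 4, volunteer 5, volunteer 6}. Its neighbourhood is {station 1, station 4, station 5, station 8}, so |N(S)| = 4 < |S| = 5.
Every subset of size less than 5 has at least as many neighbours as members, so 5 is the minimum.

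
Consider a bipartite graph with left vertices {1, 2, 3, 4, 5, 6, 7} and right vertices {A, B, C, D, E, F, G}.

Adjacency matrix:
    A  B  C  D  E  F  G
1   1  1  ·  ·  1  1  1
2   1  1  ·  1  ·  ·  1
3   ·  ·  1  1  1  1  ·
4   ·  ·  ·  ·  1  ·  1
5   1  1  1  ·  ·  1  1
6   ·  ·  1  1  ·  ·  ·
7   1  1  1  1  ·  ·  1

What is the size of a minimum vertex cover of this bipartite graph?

7

A maximum matching has 7 edges (e.g. 1–A, 2–B, 3–C, 4–E, 5–F, 6–D, 7–G).
By König's theorem the minimum vertex cover has the same size. One such cover is {1, 2, 3, 4, 5, 6, 7}.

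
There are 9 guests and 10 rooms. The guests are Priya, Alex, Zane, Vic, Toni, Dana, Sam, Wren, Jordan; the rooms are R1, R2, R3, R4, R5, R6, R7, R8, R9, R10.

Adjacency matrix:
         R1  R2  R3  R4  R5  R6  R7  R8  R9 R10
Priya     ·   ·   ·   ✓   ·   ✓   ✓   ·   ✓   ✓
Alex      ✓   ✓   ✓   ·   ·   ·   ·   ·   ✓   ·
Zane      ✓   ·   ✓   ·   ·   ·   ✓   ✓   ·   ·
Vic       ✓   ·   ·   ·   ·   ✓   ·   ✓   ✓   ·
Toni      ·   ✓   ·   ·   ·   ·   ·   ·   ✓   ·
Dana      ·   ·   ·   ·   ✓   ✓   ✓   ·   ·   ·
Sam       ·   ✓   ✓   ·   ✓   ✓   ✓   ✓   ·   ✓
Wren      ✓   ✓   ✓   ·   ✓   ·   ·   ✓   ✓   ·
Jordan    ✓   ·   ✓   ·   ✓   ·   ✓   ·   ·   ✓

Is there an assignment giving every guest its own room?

Yes

A valid assignment of size 9: Priya–R4, Alex–R1, Zane–R7, Vic–R8, Toni–R2, Dana–R5, Sam–R6, Wren–R9, Jordan–R3.
All 9 guests are covered.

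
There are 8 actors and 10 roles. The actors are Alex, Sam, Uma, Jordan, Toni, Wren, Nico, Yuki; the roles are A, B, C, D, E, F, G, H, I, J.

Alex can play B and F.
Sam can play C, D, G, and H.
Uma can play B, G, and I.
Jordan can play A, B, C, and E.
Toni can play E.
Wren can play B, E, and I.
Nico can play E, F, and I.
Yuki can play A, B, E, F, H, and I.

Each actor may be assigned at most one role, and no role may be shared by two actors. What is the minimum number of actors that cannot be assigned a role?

0

A valid assignment of size 8: Alex→B, Sam→D, Uma→G, Jordan→C, Toni→E, Wren→I, Nico→F, Yuki→A.
This saturates every actor, so 8 is the maximum.
That matches 8 of the 8, leaving 0 unmatched; no matching can do better.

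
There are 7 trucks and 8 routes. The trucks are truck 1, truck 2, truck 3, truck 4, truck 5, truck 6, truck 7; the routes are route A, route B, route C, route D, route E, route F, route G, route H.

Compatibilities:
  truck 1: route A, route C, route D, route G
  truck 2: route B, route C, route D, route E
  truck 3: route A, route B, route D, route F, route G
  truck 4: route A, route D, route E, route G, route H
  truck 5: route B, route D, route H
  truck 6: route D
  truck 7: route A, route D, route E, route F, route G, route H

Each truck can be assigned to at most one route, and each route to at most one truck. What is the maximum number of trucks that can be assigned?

7

One maximum matching: truck 1-route C, truck 2-route B, truck 3-route A, truck 4-route G, truck 5-route H, truck 6-route D, truck 7-route E.
This saturates every truck, so 7 is the maximum.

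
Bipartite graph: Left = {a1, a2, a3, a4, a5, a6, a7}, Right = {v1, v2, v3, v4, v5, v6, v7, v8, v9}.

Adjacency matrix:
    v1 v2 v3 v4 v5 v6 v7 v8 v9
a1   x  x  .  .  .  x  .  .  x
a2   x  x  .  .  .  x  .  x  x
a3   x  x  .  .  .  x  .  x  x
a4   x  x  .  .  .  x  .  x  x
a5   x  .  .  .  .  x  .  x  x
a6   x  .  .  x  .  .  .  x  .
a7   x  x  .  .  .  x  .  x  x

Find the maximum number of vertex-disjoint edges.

6

A valid assignment of size 6: a1–v9, a2–v8, a3–v2, a4–v1, a5–v6, a6–v4.
The set {a1, a2, a3, a4, a5, a7} has only 5 neighbours ({v1, v2, v6, v8, v9}), so by Hall's theorem at most 6 of the 7 left vertices can be matched.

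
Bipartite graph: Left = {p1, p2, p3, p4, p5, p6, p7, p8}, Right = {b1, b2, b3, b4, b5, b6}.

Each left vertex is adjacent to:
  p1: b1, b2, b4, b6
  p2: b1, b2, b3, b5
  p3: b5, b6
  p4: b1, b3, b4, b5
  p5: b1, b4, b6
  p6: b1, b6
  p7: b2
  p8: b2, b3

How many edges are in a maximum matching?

For example, pair p1→b2, p2→b3, p3→b5, p4→b1, p5→b4, p6→b6.
The set {p1, p2, p3, p4, p5, p6, p7, p8} has only 6 neighbours ({b1, b2, b3, b4, b5, b6}), so by Hall's theorem at most 6 of the 8 left vertices can be matched.

6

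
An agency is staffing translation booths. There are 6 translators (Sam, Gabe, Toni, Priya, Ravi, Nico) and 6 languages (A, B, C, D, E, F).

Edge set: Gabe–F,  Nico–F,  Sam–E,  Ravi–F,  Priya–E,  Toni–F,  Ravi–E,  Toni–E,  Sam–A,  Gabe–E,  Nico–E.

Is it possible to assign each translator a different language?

The set {Gabe, Toni, Priya, Ravi, Nico} has only 2 neighbours ({E, F}), so by Hall's theorem at most 3 of the 6 translators can be matched.
Hence no matching covers every translator.

No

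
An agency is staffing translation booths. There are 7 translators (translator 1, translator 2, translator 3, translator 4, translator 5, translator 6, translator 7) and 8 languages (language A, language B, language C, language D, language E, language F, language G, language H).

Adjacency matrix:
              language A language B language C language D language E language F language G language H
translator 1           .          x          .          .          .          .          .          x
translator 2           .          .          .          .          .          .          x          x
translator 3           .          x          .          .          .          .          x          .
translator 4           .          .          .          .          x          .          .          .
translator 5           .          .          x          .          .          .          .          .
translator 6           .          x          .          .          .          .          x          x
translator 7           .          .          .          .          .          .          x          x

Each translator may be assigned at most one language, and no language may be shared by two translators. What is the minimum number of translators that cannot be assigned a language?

2

For example, pair translator 1→language H, translator 2→language G, translator 3→language B, translator 4→language E, translator 5→language C.
The set {translator 1, translator 2, translator 3, translator 6, translator 7} has only 3 neighbours ({language B, language G, language H}), so by Hall's theorem at most 5 of the 7 translators can be matched.
That matches 5 of the 7, leaving 2 unmatched; no matching can do better.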